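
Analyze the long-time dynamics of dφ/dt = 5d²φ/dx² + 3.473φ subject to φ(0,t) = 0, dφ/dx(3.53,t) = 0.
Long-time behavior: φ grows unboundedly. Reaction dominates diffusion (r=3.473 > κπ²/(4L²)≈0.99); solution grows exponentially.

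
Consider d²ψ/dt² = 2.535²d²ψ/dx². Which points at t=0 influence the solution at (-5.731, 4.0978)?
Domain of dependence: [-16.118923, 4.656923]. Signals travel at speed 2.535, so data within |x - -5.731| ≤ 2.535·4.0978 = 10.387923 can reach the point.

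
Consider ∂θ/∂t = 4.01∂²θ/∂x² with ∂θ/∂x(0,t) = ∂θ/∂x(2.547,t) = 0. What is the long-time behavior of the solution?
As t → ∞, θ → constant (steady state). Heat is conserved (no flux at boundaries); solution approaches the spatial average.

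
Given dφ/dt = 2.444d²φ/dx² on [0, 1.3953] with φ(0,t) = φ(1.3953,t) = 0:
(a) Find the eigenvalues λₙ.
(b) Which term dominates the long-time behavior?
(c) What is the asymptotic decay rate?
Eigenvalues: λₙ = 2.444n²π²/1.3953².
First three modes:
  n=1: λ₁ = 2.444π²/1.3953² ≈ 12.39
  n=2: λ₂ = 9.776π²/1.3953² ≈ 49.559 (4× faster decay)
  n=3: λ₃ = 21.996π²/1.3953² ≈ 111.509 (9× faster decay)
As t → ∞, higher modes decay exponentially faster. The n=1 mode dominates: φ ~ c₁ sin(πx/1.3953) e^{-λ₁t}.
Decay rate: λ₁ = 2.444π²/1.3953² ≈ 12.39.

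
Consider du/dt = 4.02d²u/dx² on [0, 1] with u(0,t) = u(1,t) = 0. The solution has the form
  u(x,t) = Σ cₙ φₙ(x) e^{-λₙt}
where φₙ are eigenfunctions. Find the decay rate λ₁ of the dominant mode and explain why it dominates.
Eigenvalues: λₙ = 4.02n²π².
First three modes:
  n=1: λ₁ = 4.02π² ≈ 39.676
  n=2: λ₂ = 16.08π² ≈ 158.703 (4× faster decay)
  n=3: λ₃ = 36.18π² ≈ 357.082 (9× faster decay)
As t → ∞, higher modes decay exponentially faster. The n=1 mode dominates: u ~ c₁ sin(πx) e^{-λ₁t}.
Decay rate: λ₁ = 4.02π² ≈ 39.676.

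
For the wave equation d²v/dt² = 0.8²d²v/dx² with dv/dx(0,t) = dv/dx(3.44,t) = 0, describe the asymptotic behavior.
v oscillates about a mean that drifts linearly in t (generically unbounded; no decay). There is no damping, so the nonconstant modes persist as standing waves (energy conserved, no decay). But with Neumann conditions at both ends the constant mode has eigenvalue 0: the spatial mean M(t) of v satisfies M'' = 0, so M(t) = M(0) + M'(0)·t. Unless the initial velocity has zero mean (∫v_t(x,0)dx = 0), the solution grows linearly in t (unbounded, though not exponentially); if it does have zero mean, the solution stays bounded and simply oscillates.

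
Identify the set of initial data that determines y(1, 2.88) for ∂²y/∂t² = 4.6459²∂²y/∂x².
Domain of dependence: [-12.380192, 14.380192]. Signals travel at speed 4.6459, so data within |x - 1| ≤ 4.6459·2.88 = 13.380192 can reach the point.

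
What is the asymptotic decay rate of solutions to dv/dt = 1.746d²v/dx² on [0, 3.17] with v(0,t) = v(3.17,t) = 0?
Eigenvalues: λₙ = 1.746n²π²/3.17².
First three modes:
  n=1: λ₁ = 1.746π²/3.17² ≈ 1.715
  n=2: λ₂ = 6.984π²/3.17² ≈ 6.859 (4× faster decay)
  n=3: λ₃ = 15.714π²/3.17² ≈ 15.434 (9× faster decay)
As t → ∞, higher modes decay exponentially faster. The n=1 mode dominates: v ~ c₁ sin(πx/3.17) e^{-λ₁t}.
Decay rate: λ₁ = 1.746π²/3.17² ≈ 1.715.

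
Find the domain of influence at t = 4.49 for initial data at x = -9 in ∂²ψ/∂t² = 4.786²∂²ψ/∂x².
Domain of influence: [-30.48914, 12.48914]. Data at x = -9 spreads outward at speed 4.786.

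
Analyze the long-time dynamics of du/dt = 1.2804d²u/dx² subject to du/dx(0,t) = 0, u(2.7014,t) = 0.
Long-time behavior: u → 0. Heat escapes through the Dirichlet boundary.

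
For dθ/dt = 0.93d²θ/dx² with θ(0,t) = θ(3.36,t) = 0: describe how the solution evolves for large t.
θ → 0. Heat diffuses out through both boundaries.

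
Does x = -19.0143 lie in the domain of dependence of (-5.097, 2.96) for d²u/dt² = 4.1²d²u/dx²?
No. The domain of dependence is [-17.233, 7.039], and -19.0143 is outside this interval.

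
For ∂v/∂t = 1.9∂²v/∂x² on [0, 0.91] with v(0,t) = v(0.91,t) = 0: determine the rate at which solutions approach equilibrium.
Eigenvalues: λₙ = 1.9n²π²/0.91².
First three modes:
  n=1: λ₁ = 1.9π²/0.91² ≈ 22.645
  n=2: λ₂ = 7.6π²/0.91² ≈ 90.58 (4× faster decay)
  n=3: λ₃ = 17.1π²/0.91² ≈ 203.804 (9× faster decay)
As t → ∞, higher modes decay exponentially faster. The n=1 mode dominates: v ~ c₁ sin(πx/0.91) e^{-λ₁t}.
Decay rate: λ₁ = 1.9π²/0.91² ≈ 22.645.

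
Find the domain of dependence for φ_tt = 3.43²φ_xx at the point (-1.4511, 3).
Domain of dependence: [-11.7411, 8.8389]. Signals travel at speed 3.43, so data within |x - -1.4511| ≤ 3.43·3 = 10.29 can reach the point.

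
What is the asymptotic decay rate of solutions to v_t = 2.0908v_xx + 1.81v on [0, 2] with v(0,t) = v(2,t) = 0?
Eigenvalues: λₙ = 2.0908n²π²/2² - 1.81.
First three modes:
  n=1: λ₁ = 2.0908π²/2² - 1.81 ≈ 3.349
  n=2: λ₂ = 8.3632π²/2² - 1.81 ≈ 18.825
  n=3: λ₃ = 18.8172π²/2² - 1.81 ≈ 44.62
Since 2.0908π²/2² ≈ 5.159 > 1.81, all λₙ > 0.
The n=1 mode decays slowest → dominates as t → ∞.
Asymptotic: v ~ c₁ sin(πx/2) e^{-λ₁t} with decay rate λ₁ ≈ 3.349.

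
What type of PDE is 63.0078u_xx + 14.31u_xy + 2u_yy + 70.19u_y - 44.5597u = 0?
With A = 63.0078, B = 14.31, C = 2, the discriminant is -299.2863. This is an elliptic PDE.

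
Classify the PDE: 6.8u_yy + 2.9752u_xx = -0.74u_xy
Rewriting in standard form: 2.9752u_xx + 0.74u_xy + 6.8u_yy = 0. A = 2.9752, B = 0.74, C = 6.8. Discriminant B² - 4AC = -80.37784. Since -80.37784 < 0, elliptic.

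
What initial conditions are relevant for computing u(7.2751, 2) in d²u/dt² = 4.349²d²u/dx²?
Domain of dependence: [-1.4229, 15.9731]. Signals travel at speed 4.349, so data within |x - 7.2751| ≤ 4.349·2 = 8.698 can reach the point.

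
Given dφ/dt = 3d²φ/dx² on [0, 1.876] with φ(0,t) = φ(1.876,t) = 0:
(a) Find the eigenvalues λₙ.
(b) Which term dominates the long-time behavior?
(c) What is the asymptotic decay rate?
Eigenvalues: λₙ = 3n²π²/1.876².
First three modes:
  n=1: λ₁ = 3π²/1.876² ≈ 8.413
  n=2: λ₂ = 12π²/1.876² ≈ 33.652 (4× faster decay)
  n=3: λ₃ = 27π²/1.876² ≈ 75.718 (9× faster decay)
As t → ∞, higher modes decay exponentially faster. The n=1 mode dominates: φ ~ c₁ sin(πx/1.876) e^{-λ₁t}.
Decay rate: λ₁ = 3π²/1.876² ≈ 8.413.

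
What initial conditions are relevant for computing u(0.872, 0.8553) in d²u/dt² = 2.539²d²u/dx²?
Domain of dependence: [-1.2996067, 3.0436067]. Signals travel at speed 2.539, so data within |x - 0.872| ≤ 2.539·0.8553 = 2.1716067 can reach the point.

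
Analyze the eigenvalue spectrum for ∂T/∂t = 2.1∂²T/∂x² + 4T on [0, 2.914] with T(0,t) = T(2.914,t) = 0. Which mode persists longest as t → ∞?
Eigenvalues: λₙ = 2.1n²π²/2.914² - 4.
First three modes:
  n=1: λ₁ = 2.1π²/2.914² - 4 ≈ -1.559
  n=2: λ₂ = 8.4π²/2.914² - 4 ≈ 5.763
  n=3: λ₃ = 18.9π²/2.914² - 4 ≈ 17.968
Since 2.1π²/2.914² ≈ 2.441 < 4, λ₁ < 0.
The n=1 mode grows fastest (−λₙ is largest for n=1) → dominates.
Asymptotic: T ~ c₁ sin(πx/2.914) e^{1.559t} (exponential growth at rate −λ₁ ≈ 1.559).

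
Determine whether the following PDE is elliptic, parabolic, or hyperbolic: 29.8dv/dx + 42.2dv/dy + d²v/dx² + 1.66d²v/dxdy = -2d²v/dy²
Rewriting in standard form: d²v/dx² + 1.66d²v/dxdy + 2d²v/dy² + 29.8dv/dx + 42.2dv/dy = 0. Coefficients: A = 1, B = 1.66, C = 2. B² - 4AC = -5.2444, which is negative, so the equation is elliptic.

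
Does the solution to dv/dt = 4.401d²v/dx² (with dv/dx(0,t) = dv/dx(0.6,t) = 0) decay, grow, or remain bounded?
v → constant (steady state). Heat is conserved (no flux at boundaries); solution approaches the spatial average.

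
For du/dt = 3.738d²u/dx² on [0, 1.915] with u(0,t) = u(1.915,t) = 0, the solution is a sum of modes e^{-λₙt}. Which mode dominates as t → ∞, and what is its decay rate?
Eigenvalues: λₙ = 3.738n²π²/1.915².
First three modes:
  n=1: λ₁ = 3.738π²/1.915² ≈ 10.06
  n=2: λ₂ = 14.952π²/1.915² ≈ 40.24 (4× faster decay)
  n=3: λ₃ = 33.642π²/1.915² ≈ 90.541 (9× faster decay)
As t → ∞, higher modes decay exponentially faster. The n=1 mode dominates: u ~ c₁ sin(πx/1.915) e^{-λ₁t}.
Decay rate: λ₁ = 3.738π²/1.915² ≈ 10.06.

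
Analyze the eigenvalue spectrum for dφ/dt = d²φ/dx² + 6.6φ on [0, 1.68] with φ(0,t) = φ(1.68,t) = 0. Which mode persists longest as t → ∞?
Eigenvalues: λₙ = n²π²/1.68² - 6.6.
First three modes:
  n=1: λ₁ = π²/1.68² - 6.6 ≈ -3.103
  n=2: λ₂ = 4π²/1.68² - 6.6 ≈ 7.388
  n=3: λ₃ = 9π²/1.68² - 6.6 ≈ 24.872
Since π²/1.68² ≈ 3.497 < 6.6, λ₁ < 0.
The n=1 mode grows fastest (−λₙ is largest for n=1) → dominates.
Asymptotic: φ ~ c₁ sin(πx/1.68) e^{3.103t} (exponential growth at rate −λ₁ ≈ 3.103).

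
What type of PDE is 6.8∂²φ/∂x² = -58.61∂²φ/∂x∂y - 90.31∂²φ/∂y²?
Rewriting in standard form: 6.8∂²φ/∂x² + 58.61∂²φ/∂x∂y + 90.31∂²φ/∂y² = 0. With A = 6.8, B = 58.61, C = 90.31, the discriminant is 978.7001. This is a hyperbolic PDE.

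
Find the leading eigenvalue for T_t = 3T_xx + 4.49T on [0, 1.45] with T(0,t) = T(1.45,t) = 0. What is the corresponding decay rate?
Eigenvalues: λₙ = 3n²π²/1.45² - 4.49.
First three modes:
  n=1: λ₁ = 3π²/1.45² - 4.49 ≈ 9.593
  n=2: λ₂ = 12π²/1.45² - 4.49 ≈ 51.841
  n=3: λ₃ = 27π²/1.45² - 4.49 ≈ 122.254
Since 3π²/1.45² ≈ 14.083 > 4.49, all λₙ > 0.
The n=1 mode decays slowest → dominates as t → ∞.
Asymptotic: T ~ c₁ sin(πx/1.45) e^{-λ₁t} with decay rate λ₁ ≈ 9.593.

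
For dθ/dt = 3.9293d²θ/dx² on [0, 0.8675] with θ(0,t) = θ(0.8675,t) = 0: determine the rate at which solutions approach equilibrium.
Eigenvalues: λₙ = 3.9293n²π²/0.8675².
First three modes:
  n=1: λ₁ = 3.9293π²/0.8675² ≈ 51.532
  n=2: λ₂ = 15.7172π²/0.8675² ≈ 206.128 (4× faster decay)
  n=3: λ₃ = 35.3637π²/0.8675² ≈ 463.787 (9× faster decay)
As t → ∞, higher modes decay exponentially faster. The n=1 mode dominates: θ ~ c₁ sin(πx/0.8675) e^{-λ₁t}.
Decay rate: λ₁ = 3.9293π²/0.8675² ≈ 51.532.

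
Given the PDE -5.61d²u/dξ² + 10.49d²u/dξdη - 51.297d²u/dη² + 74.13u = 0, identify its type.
The second-order coefficients are A = -5.61, B = 10.49, C = -51.297. Since B² - 4AC = -1041.06458 < 0, this is an elliptic PDE.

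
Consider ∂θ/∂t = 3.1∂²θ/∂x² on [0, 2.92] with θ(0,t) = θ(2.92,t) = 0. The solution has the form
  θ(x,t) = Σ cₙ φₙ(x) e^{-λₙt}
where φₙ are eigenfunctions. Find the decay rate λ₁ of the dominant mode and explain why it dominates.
Eigenvalues: λₙ = 3.1n²π²/2.92².
First three modes:
  n=1: λ₁ = 3.1π²/2.92² ≈ 3.588
  n=2: λ₂ = 12.4π²/2.92² ≈ 14.353 (4× faster decay)
  n=3: λ₃ = 27.9π²/2.92² ≈ 32.295 (9× faster decay)
As t → ∞, higher modes decay exponentially faster. The n=1 mode dominates: θ ~ c₁ sin(πx/2.92) e^{-λ₁t}.
Decay rate: λ₁ = 3.1π²/2.92² ≈ 3.588.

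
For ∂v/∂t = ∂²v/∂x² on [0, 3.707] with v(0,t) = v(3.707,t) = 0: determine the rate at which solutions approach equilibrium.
Eigenvalues: λₙ = n²π²/3.707².
First three modes:
  n=1: λ₁ = π²/3.707² ≈ 0.718
  n=2: λ₂ = 4π²/3.707² ≈ 2.873 (4× faster decay)
  n=3: λ₃ = 9π²/3.707² ≈ 6.464 (9× faster decay)
As t → ∞, higher modes decay exponentially faster. The n=1 mode dominates: v ~ c₁ sin(πx/3.707) e^{-λ₁t}.
Decay rate: λ₁ = π²/3.707² ≈ 0.718.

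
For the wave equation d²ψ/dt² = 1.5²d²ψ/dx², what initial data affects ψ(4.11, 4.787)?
Domain of dependence: [-3.0705, 11.2905]. Signals travel at speed 1.5, so data within |x - 4.11| ≤ 1.5·4.787 = 7.1805 can reach the point.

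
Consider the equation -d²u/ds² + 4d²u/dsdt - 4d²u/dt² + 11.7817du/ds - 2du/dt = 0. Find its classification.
Parabolic. (A = -1, B = 4, C = -4 gives B² - 4AC = 0.)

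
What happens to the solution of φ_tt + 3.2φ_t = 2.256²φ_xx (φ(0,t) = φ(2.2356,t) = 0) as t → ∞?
φ → 0. Damping (γ=3.2) dissipates energy; oscillations decay exponentially.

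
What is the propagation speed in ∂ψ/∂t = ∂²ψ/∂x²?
Infinite. The heat equation is parabolic, not hyperbolic, so disturbances propagate instantly.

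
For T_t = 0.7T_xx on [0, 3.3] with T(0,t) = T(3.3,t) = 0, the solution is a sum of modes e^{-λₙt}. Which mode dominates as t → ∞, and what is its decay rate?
Eigenvalues: λₙ = 0.7n²π²/3.3².
First three modes:
  n=1: λ₁ = 0.7π²/3.3² ≈ 0.634
  n=2: λ₂ = 2.8π²/3.3² ≈ 2.538 (4× faster decay)
  n=3: λ₃ = 6.3π²/3.3² ≈ 5.71 (9× faster decay)
As t → ∞, higher modes decay exponentially faster. The n=1 mode dominates: T ~ c₁ sin(πx/3.3) e^{-λ₁t}.
Decay rate: λ₁ = 0.7π²/3.3² ≈ 0.634.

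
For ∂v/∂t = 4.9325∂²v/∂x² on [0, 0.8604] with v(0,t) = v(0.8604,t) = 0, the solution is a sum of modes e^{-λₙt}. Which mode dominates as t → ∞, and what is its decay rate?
Eigenvalues: λₙ = 4.9325n²π²/0.8604².
First three modes:
  n=1: λ₁ = 4.9325π²/0.8604² ≈ 65.761
  n=2: λ₂ = 19.73π²/0.8604² ≈ 263.043 (4× faster decay)
  n=3: λ₃ = 44.3925π²/0.8604² ≈ 591.846 (9× faster decay)
As t → ∞, higher modes decay exponentially faster. The n=1 mode dominates: v ~ c₁ sin(πx/0.8604) e^{-λ₁t}.
Decay rate: λ₁ = 4.9325π²/0.8604² ≈ 65.761.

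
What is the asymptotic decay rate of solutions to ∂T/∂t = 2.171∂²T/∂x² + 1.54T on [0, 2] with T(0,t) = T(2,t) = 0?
Eigenvalues: λₙ = 2.171n²π²/2² - 1.54.
First three modes:
  n=1: λ₁ = 2.171π²/2² - 1.54 ≈ 3.817
  n=2: λ₂ = 8.684π²/2² - 1.54 ≈ 19.887
  n=3: λ₃ = 19.539π²/2² - 1.54 ≈ 46.671
Since 2.171π²/2² ≈ 5.357 > 1.54, all λₙ > 0.
The n=1 mode decays slowest → dominates as t → ∞.
Asymptotic: T ~ c₁ sin(πx/2) e^{-λ₁t} with decay rate λ₁ ≈ 3.817.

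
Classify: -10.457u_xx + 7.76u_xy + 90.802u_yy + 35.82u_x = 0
Hyperbolic (discriminant = 3858.283656).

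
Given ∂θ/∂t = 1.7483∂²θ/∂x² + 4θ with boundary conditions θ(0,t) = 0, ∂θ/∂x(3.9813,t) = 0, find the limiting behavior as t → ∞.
θ grows unboundedly. Reaction dominates diffusion (r=4 > κπ²/(4L²)≈0.27); solution grows exponentially.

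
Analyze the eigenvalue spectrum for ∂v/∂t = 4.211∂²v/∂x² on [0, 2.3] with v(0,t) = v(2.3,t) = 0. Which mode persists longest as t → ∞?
Eigenvalues: λₙ = 4.211n²π²/2.3².
First three modes:
  n=1: λ₁ = 4.211π²/2.3² ≈ 7.857
  n=2: λ₂ = 16.844π²/2.3² ≈ 31.426 (4× faster decay)
  n=3: λ₃ = 37.899π²/2.3² ≈ 70.709 (9× faster decay)
As t → ∞, higher modes decay exponentially faster. The n=1 mode dominates: v ~ c₁ sin(πx/2.3) e^{-λ₁t}.
Decay rate: λ₁ = 4.211π²/2.3² ≈ 7.857.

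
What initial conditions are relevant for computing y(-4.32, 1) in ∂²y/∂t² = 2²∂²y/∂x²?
Domain of dependence: [-6.32, -2.32]. Signals travel at speed 2, so data within |x - -4.32| ≤ 2·1 = 2 can reach the point.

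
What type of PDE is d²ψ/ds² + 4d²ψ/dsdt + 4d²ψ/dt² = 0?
With A = 1, B = 4, C = 4, the discriminant is 0. This is a parabolic PDE.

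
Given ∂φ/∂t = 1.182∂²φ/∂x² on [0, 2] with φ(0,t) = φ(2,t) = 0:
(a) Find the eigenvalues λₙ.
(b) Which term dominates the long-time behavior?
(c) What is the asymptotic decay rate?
Eigenvalues: λₙ = 1.182n²π²/2².
First three modes:
  n=1: λ₁ = 1.182π²/2² ≈ 2.916
  n=2: λ₂ = 4.728π²/2² ≈ 11.666 (4× faster decay)
  n=3: λ₃ = 10.638π²/2² ≈ 26.248 (9× faster decay)
As t → ∞, higher modes decay exponentially faster. The n=1 mode dominates: φ ~ c₁ sin(πx/2) e^{-λ₁t}.
Decay rate: λ₁ = 1.182π²/2² ≈ 2.916.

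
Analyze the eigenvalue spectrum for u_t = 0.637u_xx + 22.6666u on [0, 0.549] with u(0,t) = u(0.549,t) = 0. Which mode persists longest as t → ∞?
Eigenvalues: λₙ = 0.637n²π²/0.549² - 22.6666.
First three modes:
  n=1: λ₁ = 0.637π²/0.549² - 22.6666 ≈ -1.808
  n=2: λ₂ = 2.548π²/0.549² - 22.6666 ≈ 60.77
  n=3: λ₃ = 5.733π²/0.549² - 22.6666 ≈ 165.065
Since 0.637π²/0.549² ≈ 20.859 < 22.6666, λ₁ < 0.
The n=1 mode grows fastest (−λₙ is largest for n=1) → dominates.
Asymptotic: u ~ c₁ sin(πx/0.549) e^{1.808t} (exponential growth at rate −λ₁ ≈ 1.808).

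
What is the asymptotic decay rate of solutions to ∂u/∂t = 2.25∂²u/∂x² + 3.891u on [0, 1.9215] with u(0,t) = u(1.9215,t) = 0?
Eigenvalues: λₙ = 2.25n²π²/1.9215² - 3.891.
First three modes:
  n=1: λ₁ = 2.25π²/1.9215² - 3.891 ≈ 2.124
  n=2: λ₂ = 9π²/1.9215² - 3.891 ≈ 20.167
  n=3: λ₃ = 20.25π²/1.9215² - 3.891 ≈ 50.24
Since 2.25π²/1.9215² ≈ 6.015 > 3.891, all λₙ > 0.
The n=1 mode decays slowest → dominates as t → ∞.
Asymptotic: u ~ c₁ sin(πx/1.9215) e^{-λ₁t} with decay rate λ₁ ≈ 2.124.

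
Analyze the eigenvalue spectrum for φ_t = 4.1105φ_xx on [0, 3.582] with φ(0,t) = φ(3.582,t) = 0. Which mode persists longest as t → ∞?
Eigenvalues: λₙ = 4.1105n²π²/3.582².
First three modes:
  n=1: λ₁ = 4.1105π²/3.582² ≈ 3.162
  n=2: λ₂ = 16.442π²/3.582² ≈ 12.647 (4× faster decay)
  n=3: λ₃ = 36.9945π²/3.582² ≈ 28.457 (9× faster decay)
As t → ∞, higher modes decay exponentially faster. The n=1 mode dominates: φ ~ c₁ sin(πx/3.582) e^{-λ₁t}.
Decay rate: λ₁ = 4.1105π²/3.582² ≈ 3.162.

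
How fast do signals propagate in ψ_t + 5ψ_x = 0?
Speed = 5. Information travels along x - 5t = const (rightward).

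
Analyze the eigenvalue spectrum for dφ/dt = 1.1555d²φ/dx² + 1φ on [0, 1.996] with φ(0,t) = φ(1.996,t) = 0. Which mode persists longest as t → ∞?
Eigenvalues: λₙ = 1.1555n²π²/1.996² - 1.
First three modes:
  n=1: λ₁ = 1.1555π²/1.996² - 1 ≈ 1.863
  n=2: λ₂ = 4.622π²/1.996² - 1 ≈ 10.45
  n=3: λ₃ = 10.3995π²/1.996² - 1 ≈ 24.763
Since 1.1555π²/1.996² ≈ 2.863 > 1, all λₙ > 0.
The n=1 mode decays slowest → dominates as t → ∞.
Asymptotic: φ ~ c₁ sin(πx/1.996) e^{-λ₁t} with decay rate λ₁ ≈ 1.863.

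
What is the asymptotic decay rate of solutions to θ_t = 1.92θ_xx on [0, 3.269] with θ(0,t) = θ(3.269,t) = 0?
Eigenvalues: λₙ = 1.92n²π²/3.269².
First three modes:
  n=1: λ₁ = 1.92π²/3.269² ≈ 1.773
  n=2: λ₂ = 7.68π²/3.269² ≈ 7.093 (4× faster decay)
  n=3: λ₃ = 17.28π²/3.269² ≈ 15.959 (9× faster decay)
As t → ∞, higher modes decay exponentially faster. The n=1 mode dominates: θ ~ c₁ sin(πx/3.269) e^{-λ₁t}.
Decay rate: λ₁ = 1.92π²/3.269² ≈ 1.773.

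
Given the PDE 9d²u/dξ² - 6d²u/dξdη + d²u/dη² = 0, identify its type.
The second-order coefficients are A = 9, B = -6, C = 1. Since B² - 4AC = 0 = 0, this is a parabolic PDE.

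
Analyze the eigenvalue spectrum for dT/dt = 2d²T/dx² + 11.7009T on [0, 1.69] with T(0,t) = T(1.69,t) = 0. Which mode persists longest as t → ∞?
Eigenvalues: λₙ = 2n²π²/1.69² - 11.7009.
First three modes:
  n=1: λ₁ = 2π²/1.69² - 11.7009 ≈ -4.79
  n=2: λ₂ = 8π²/1.69² - 11.7009 ≈ 15.944
  n=3: λ₃ = 18π²/1.69² - 11.7009 ≈ 50.5
Since 2π²/1.69² ≈ 6.911 < 11.7009, λ₁ < 0.
The n=1 mode grows fastest (−λₙ is largest for n=1) → dominates.
Asymptotic: T ~ c₁ sin(πx/1.69) e^{4.79t} (exponential growth at rate −λ₁ ≈ 4.79).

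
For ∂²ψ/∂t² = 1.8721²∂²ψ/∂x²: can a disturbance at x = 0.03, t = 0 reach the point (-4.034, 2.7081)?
Yes. The domain of dependence is [-9.10383401, 1.03583401], and 0.03 ∈ [-9.10383401, 1.03583401].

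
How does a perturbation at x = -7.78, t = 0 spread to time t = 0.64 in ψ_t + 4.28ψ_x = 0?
At x = -5.0408. The characteristic carries data from (-7.78, 0) to (-5.0408, 0.64).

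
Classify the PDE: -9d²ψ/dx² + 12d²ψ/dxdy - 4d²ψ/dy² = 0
A = -9, B = 12, C = -4. Discriminant B² - 4AC = 0. Since 0 = 0, parabolic.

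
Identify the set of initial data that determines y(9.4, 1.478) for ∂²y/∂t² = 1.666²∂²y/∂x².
Domain of dependence: [6.937652, 11.862348]. Signals travel at speed 1.666, so data within |x - 9.4| ≤ 1.666·1.478 = 2.462348 can reach the point.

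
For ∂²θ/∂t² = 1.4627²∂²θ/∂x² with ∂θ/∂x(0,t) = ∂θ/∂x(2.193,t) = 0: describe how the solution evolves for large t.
θ oscillates about a mean that drifts linearly in t (generically unbounded; no decay). There is no damping, so the nonconstant modes persist as standing waves (energy conserved, no decay). But with Neumann conditions at both ends the constant mode has eigenvalue 0: the spatial mean M(t) of θ satisfies M'' = 0, so M(t) = M(0) + M'(0)·t. Unless the initial velocity has zero mean (∫θ_t(x,0)dx = 0), the solution grows linearly in t (unbounded, though not exponentially); if it does have zero mean, the solution stays bounded and simply oscillates.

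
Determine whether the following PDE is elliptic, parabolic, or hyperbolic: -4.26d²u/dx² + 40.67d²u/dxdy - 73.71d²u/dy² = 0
Coefficients: A = -4.26, B = 40.67, C = -73.71. B² - 4AC = 398.0305, which is positive, so the equation is hyperbolic.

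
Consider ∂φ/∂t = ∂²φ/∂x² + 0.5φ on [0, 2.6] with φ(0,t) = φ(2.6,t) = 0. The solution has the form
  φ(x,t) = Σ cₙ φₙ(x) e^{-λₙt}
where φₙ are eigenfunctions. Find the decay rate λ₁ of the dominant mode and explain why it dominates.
Eigenvalues: λₙ = n²π²/2.6² - 0.5.
First three modes:
  n=1: λ₁ = π²/2.6² - 0.5 ≈ 0.96
  n=2: λ₂ = 4π²/2.6² - 0.5 ≈ 5.34
  n=3: λ₃ = 9π²/2.6² - 0.5 ≈ 12.64
Since π²/2.6² ≈ 1.46 > 0.5, all λₙ > 0.
The n=1 mode decays slowest → dominates as t → ∞.
Asymptotic: φ ~ c₁ sin(πx/2.6) e^{-λ₁t} with decay rate λ₁ ≈ 0.96.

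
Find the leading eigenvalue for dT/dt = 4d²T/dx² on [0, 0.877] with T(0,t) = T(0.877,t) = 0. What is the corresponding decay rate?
Eigenvalues: λₙ = 4n²π²/0.877².
First three modes:
  n=1: λ₁ = 4π²/0.877² ≈ 51.329
  n=2: λ₂ = 16π²/0.877² ≈ 205.315 (4× faster decay)
  n=3: λ₃ = 36π²/0.877² ≈ 461.959 (9× faster decay)
As t → ∞, higher modes decay exponentially faster. The n=1 mode dominates: T ~ c₁ sin(πx/0.877) e^{-λ₁t}.
Decay rate: λ₁ = 4π²/0.877² ≈ 51.329.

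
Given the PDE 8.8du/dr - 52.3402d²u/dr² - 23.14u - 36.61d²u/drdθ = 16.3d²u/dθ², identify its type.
Rewriting in standard form: -52.3402d²u/dr² - 36.61d²u/drdθ - 16.3d²u/dθ² + 8.8du/dr - 23.14u = 0. The second-order coefficients are A = -52.3402, B = -36.61, C = -16.3. Since B² - 4AC = -2072.28894 < 0, this is an elliptic PDE.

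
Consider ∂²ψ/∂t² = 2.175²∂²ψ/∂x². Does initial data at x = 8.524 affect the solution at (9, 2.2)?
Yes. The domain of dependence is [4.215, 13.785], and 8.524 ∈ [4.215, 13.785].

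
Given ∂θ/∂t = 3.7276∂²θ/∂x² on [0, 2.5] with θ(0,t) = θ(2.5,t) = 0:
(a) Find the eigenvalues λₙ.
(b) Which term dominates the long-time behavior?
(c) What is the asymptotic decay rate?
Eigenvalues: λₙ = 3.7276n²π²/2.5².
First three modes:
  n=1: λ₁ = 3.7276π²/2.5² ≈ 5.886
  n=2: λ₂ = 14.9104π²/2.5² ≈ 23.546 (4× faster decay)
  n=3: λ₃ = 33.5484π²/2.5² ≈ 52.978 (9× faster decay)
As t → ∞, higher modes decay exponentially faster. The n=1 mode dominates: θ ~ c₁ sin(πx/2.5) e^{-λ₁t}.
Decay rate: λ₁ = 3.7276π²/2.5² ≈ 5.886.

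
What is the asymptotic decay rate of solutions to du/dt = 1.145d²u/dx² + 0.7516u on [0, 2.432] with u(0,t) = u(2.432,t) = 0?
Eigenvalues: λₙ = 1.145n²π²/2.432² - 0.7516.
First three modes:
  n=1: λ₁ = 1.145π²/2.432² - 0.7516 ≈ 1.159
  n=2: λ₂ = 4.58π²/2.432² - 0.7516 ≈ 6.891
  n=3: λ₃ = 10.305π²/2.432² - 0.7516 ≈ 16.444
Since 1.145π²/2.432² ≈ 1.911 > 0.7516, all λₙ > 0.
The n=1 mode decays slowest → dominates as t → ∞.
Asymptotic: u ~ c₁ sin(πx/2.432) e^{-λ₁t} with decay rate λ₁ ≈ 1.159.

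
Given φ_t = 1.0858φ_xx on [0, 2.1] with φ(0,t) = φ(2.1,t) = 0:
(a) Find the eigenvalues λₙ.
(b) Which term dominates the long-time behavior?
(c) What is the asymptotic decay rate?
Eigenvalues: λₙ = 1.0858n²π²/2.1².
First three modes:
  n=1: λ₁ = 1.0858π²/2.1² ≈ 2.43
  n=2: λ₂ = 4.3432π²/2.1² ≈ 9.72 (4× faster decay)
  n=3: λ₃ = 9.7722π²/2.1² ≈ 21.87 (9× faster decay)
As t → ∞, higher modes decay exponentially faster. The n=1 mode dominates: φ ~ c₁ sin(πx/2.1) e^{-λ₁t}.
Decay rate: λ₁ = 1.0858π²/2.1² ≈ 2.43.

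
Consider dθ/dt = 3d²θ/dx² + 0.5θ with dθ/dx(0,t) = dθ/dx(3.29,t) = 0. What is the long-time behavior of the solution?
As t → ∞, θ grows unboundedly. With Neumann BCs the constant mode has diffusion eigenvalue 0, so any r > 0 makes it grow like e^(0.5t); solution grows exponentially.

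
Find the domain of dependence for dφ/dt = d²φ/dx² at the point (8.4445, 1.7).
The entire real line. The heat equation has infinite propagation speed: any initial disturbance instantly affects all points (though exponentially small far away).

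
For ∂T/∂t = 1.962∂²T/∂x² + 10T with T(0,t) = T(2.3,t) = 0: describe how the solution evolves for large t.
T grows unboundedly. Reaction dominates diffusion (r=10 > κπ²/L²≈3.66); solution grows exponentially.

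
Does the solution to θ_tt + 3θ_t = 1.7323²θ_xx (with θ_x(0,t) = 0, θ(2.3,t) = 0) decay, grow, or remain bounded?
θ → 0. Damping (γ=3) dissipates energy; oscillations decay exponentially.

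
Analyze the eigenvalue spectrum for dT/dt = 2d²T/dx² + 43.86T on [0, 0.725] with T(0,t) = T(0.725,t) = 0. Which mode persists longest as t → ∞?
Eigenvalues: λₙ = 2n²π²/0.725² - 43.86.
First three modes:
  n=1: λ₁ = 2π²/0.725² - 43.86 ≈ -6.306
  n=2: λ₂ = 8π²/0.725² - 43.86 ≈ 106.355
  n=3: λ₃ = 18π²/0.725² - 43.86 ≈ 294.124
Since 2π²/0.725² ≈ 37.554 < 43.86, λ₁ < 0.
The n=1 mode grows fastest (−λₙ is largest for n=1) → dominates.
Asymptotic: T ~ c₁ sin(πx/0.725) e^{6.306t} (exponential growth at rate −λ₁ ≈ 6.306).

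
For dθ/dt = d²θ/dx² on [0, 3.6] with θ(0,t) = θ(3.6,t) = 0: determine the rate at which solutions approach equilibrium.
Eigenvalues: λₙ = n²π²/3.6².
First three modes:
  n=1: λ₁ = π²/3.6² ≈ 0.762
  n=2: λ₂ = 4π²/3.6² ≈ 3.046 (4× faster decay)
  n=3: λ₃ = 9π²/3.6² ≈ 6.854 (9× faster decay)
As t → ∞, higher modes decay exponentially faster. The n=1 mode dominates: θ ~ c₁ sin(πx/3.6) e^{-λ₁t}.
Decay rate: λ₁ = π²/3.6² ≈ 0.762.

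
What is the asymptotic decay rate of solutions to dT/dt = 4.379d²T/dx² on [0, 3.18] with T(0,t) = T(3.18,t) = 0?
Eigenvalues: λₙ = 4.379n²π²/3.18².
First three modes:
  n=1: λ₁ = 4.379π²/3.18² ≈ 4.274
  n=2: λ₂ = 17.516π²/3.18² ≈ 17.095 (4× faster decay)
  n=3: λ₃ = 39.411π²/3.18² ≈ 38.465 (9× faster decay)
As t → ∞, higher modes decay exponentially faster. The n=1 mode dominates: T ~ c₁ sin(πx/3.18) e^{-λ₁t}.
Decay rate: λ₁ = 4.379π²/3.18² ≈ 4.274.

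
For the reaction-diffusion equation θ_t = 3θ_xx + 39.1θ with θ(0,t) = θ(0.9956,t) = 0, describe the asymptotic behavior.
θ grows unboundedly. Reaction dominates diffusion (r=39.1 > κπ²/L²≈29.87); solution grows exponentially.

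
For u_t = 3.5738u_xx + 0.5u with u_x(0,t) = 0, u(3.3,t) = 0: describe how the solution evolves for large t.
u → 0. Diffusion dominates reaction (r=0.5 < κπ²/(4L²)≈0.81); solution decays.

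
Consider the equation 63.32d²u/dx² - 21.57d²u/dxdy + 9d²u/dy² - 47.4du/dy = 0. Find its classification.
Elliptic. (A = 63.32, B = -21.57, C = 9 gives B² - 4AC = -1814.2551.)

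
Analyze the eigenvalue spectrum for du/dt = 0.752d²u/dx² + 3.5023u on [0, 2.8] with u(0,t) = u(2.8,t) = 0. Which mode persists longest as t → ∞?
Eigenvalues: λₙ = 0.752n²π²/2.8² - 3.5023.
First three modes:
  n=1: λ₁ = 0.752π²/2.8² - 3.5023 ≈ -2.556
  n=2: λ₂ = 3.008π²/2.8² - 3.5023 ≈ 0.284
  n=3: λ₃ = 6.768π²/2.8² - 3.5023 ≈ 5.018
Since 0.752π²/2.8² ≈ 0.947 < 3.5023, λ₁ < 0.
The n=1 mode grows fastest (−λₙ is largest for n=1) → dominates.
Asymptotic: u ~ c₁ sin(πx/2.8) e^{2.556t} (exponential growth at rate −λ₁ ≈ 2.556).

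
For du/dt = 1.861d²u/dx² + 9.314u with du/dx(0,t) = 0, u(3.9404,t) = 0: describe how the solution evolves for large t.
u grows unboundedly. Reaction dominates diffusion (r=9.314 > κπ²/(4L²)≈0.3); solution grows exponentially.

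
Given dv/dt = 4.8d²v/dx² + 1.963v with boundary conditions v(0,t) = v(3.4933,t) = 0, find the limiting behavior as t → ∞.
v → 0. Diffusion dominates reaction (r=1.963 < κπ²/L²≈3.88); solution decays.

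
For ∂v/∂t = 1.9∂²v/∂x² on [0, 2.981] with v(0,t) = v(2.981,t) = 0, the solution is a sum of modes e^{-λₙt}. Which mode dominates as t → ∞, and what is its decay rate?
Eigenvalues: λₙ = 1.9n²π²/2.981².
First three modes:
  n=1: λ₁ = 1.9π²/2.981² ≈ 2.11
  n=2: λ₂ = 7.6π²/2.981² ≈ 8.441 (4× faster decay)
  n=3: λ₃ = 17.1π²/2.981² ≈ 18.992 (9× faster decay)
As t → ∞, higher modes decay exponentially faster. The n=1 mode dominates: v ~ c₁ sin(πx/2.981) e^{-λ₁t}.
Decay rate: λ₁ = 1.9π²/2.981² ≈ 2.11.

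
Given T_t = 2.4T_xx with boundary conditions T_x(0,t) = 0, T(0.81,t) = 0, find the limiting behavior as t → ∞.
T → 0. Heat escapes through the Dirichlet boundary.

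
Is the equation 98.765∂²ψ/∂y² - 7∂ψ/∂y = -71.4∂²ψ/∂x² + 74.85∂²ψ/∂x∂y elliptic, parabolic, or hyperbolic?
Rewriting in standard form: 71.4∂²ψ/∂x² - 74.85∂²ψ/∂x∂y + 98.765∂²ψ/∂y² - 7∂ψ/∂y = 0. Computing B² - 4AC with A = 71.4, B = -74.85, C = 98.765: discriminant = -22604.7615 (negative). Answer: elliptic.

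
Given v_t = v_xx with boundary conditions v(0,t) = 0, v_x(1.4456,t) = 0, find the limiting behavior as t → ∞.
v → 0. Heat escapes through the Dirichlet boundary.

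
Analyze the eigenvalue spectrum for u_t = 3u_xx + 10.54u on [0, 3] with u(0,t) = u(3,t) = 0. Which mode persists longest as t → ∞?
Eigenvalues: λₙ = 3n²π²/3² - 10.54.
First three modes:
  n=1: λ₁ = 3π²/3² - 10.54 ≈ -7.25
  n=2: λ₂ = 12π²/3² - 10.54 ≈ 2.619
  n=3: λ₃ = 27π²/3² - 10.54 ≈ 19.069
Since 3π²/3² ≈ 3.29 < 10.54, λ₁ < 0.
The n=1 mode grows fastest (−λₙ is largest for n=1) → dominates.
Asymptotic: u ~ c₁ sin(πx/3) e^{7.25t} (exponential growth at rate −λ₁ ≈ 7.25).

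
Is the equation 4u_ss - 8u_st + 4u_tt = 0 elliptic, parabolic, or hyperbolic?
Computing B² - 4AC with A = 4, B = -8, C = 4: discriminant = 0 (zero). Answer: parabolic.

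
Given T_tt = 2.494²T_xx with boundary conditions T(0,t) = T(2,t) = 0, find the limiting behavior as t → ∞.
T oscillates (no decay). Energy is conserved; the solution oscillates indefinitely as standing waves.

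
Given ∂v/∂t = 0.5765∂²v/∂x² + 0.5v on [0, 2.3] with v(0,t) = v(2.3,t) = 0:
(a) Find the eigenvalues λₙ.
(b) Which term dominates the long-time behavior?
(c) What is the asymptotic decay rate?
Eigenvalues: λₙ = 0.5765n²π²/2.3² - 0.5.
First three modes:
  n=1: λ₁ = 0.5765π²/2.3² - 0.5 ≈ 0.576
  n=2: λ₂ = 2.306π²/2.3² - 0.5 ≈ 3.802
  n=3: λ₃ = 5.1885π²/2.3² - 0.5 ≈ 9.18
Since 0.5765π²/2.3² ≈ 1.076 > 0.5, all λₙ > 0.
The n=1 mode decays slowest → dominates as t → ∞.
Asymptotic: v ~ c₁ sin(πx/2.3) e^{-λ₁t} with decay rate λ₁ ≈ 0.576.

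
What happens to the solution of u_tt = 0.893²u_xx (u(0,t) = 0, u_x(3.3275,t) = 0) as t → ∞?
u oscillates (no decay). Energy is conserved; the solution oscillates indefinitely as standing waves.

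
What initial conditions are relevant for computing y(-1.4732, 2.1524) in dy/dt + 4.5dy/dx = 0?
A single point: x = -11.159. The characteristic through (-1.4732, 2.1524) is x - 4.5t = const, so x = -1.4732 - 4.5·2.1524 = -11.159.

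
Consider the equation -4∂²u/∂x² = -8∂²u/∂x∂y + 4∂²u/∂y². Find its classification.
Rewriting in standard form: -4∂²u/∂x² + 8∂²u/∂x∂y - 4∂²u/∂y² = 0. Parabolic. (A = -4, B = 8, C = -4 gives B² - 4AC = 0.)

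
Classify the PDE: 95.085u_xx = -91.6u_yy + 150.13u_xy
Rewriting in standard form: 95.085u_xx - 150.13u_xy + 91.6u_yy = 0. A = 95.085, B = -150.13, C = 91.6. Discriminant B² - 4AC = -12300.1271. Since -12300.1271 < 0, elliptic.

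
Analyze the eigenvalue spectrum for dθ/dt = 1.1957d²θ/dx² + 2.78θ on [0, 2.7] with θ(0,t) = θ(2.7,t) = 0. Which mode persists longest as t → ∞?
Eigenvalues: λₙ = 1.1957n²π²/2.7² - 2.78.
First three modes:
  n=1: λ₁ = 1.1957π²/2.7² - 2.78 ≈ -1.161
  n=2: λ₂ = 4.7828π²/2.7² - 2.78 ≈ 3.695
  n=3: λ₃ = 10.7613π²/2.7² - 2.78 ≈ 11.789
Since 1.1957π²/2.7² ≈ 1.619 < 2.78, λ₁ < 0.
The n=1 mode grows fastest (−λₙ is largest for n=1) → dominates.
Asymptotic: θ ~ c₁ sin(πx/2.7) e^{1.161t} (exponential growth at rate −λ₁ ≈ 1.161).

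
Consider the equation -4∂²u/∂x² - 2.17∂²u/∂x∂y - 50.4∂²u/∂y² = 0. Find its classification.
Elliptic. (A = -4, B = -2.17, C = -50.4 gives B² - 4AC = -801.6911.)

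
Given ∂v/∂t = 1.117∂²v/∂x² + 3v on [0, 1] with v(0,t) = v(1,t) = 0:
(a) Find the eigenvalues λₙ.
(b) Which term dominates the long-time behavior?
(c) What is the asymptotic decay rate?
Eigenvalues: λₙ = 1.117n²π²/1² - 3.
First three modes:
  n=1: λ₁ = 1.117π² - 3 ≈ 8.024
  n=2: λ₂ = 4.468π² - 3 ≈ 41.097
  n=3: λ₃ = 10.053π² - 3 ≈ 96.219
Since 1.117π² ≈ 11.024 > 3, all λₙ > 0.
The n=1 mode decays slowest → dominates as t → ∞.
Asymptotic: v ~ c₁ sin(πx/1) e^{-λ₁t} with decay rate λ₁ ≈ 8.024.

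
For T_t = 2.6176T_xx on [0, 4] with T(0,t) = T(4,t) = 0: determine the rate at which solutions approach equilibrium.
Eigenvalues: λₙ = 2.6176n²π²/4².
First three modes:
  n=1: λ₁ = 2.6176π²/4² ≈ 1.615
  n=2: λ₂ = 10.4704π²/4² ≈ 6.459 (4× faster decay)
  n=3: λ₃ = 23.5584π²/4² ≈ 14.532 (9× faster decay)
As t → ∞, higher modes decay exponentially faster. The n=1 mode dominates: T ~ c₁ sin(πx/4) e^{-λ₁t}.
Decay rate: λ₁ = 2.6176π²/4² ≈ 1.615.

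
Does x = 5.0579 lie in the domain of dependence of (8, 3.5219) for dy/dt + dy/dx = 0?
No. Only data at x = 4.4781 affects (8, 3.5219). Advection has one-way propagation along characteristics.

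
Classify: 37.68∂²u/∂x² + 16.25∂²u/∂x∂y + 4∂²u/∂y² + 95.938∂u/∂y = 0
Elliptic (discriminant = -338.8175).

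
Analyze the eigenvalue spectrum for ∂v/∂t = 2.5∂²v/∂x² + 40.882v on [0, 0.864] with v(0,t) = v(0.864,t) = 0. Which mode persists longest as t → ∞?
Eigenvalues: λₙ = 2.5n²π²/0.864² - 40.882.
First three modes:
  n=1: λ₁ = 2.5π²/0.864² - 40.882 ≈ -7.829
  n=2: λ₂ = 10π²/0.864² - 40.882 ≈ 91.33
  n=3: λ₃ = 22.5π²/0.864² - 40.882 ≈ 256.596
Since 2.5π²/0.864² ≈ 33.053 < 40.882, λ₁ < 0.
The n=1 mode grows fastest (−λₙ is largest for n=1) → dominates.
Asymptotic: v ~ c₁ sin(πx/0.864) e^{7.829t} (exponential growth at rate −λ₁ ≈ 7.829).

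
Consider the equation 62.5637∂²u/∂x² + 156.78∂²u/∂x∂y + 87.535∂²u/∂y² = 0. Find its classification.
Hyperbolic. (A = 62.5637, B = 156.78, C = 87.535 gives B² - 4AC = 2673.914482.)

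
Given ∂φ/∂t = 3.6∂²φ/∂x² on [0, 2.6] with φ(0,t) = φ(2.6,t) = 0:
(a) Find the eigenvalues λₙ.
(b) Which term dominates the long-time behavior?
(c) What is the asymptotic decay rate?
Eigenvalues: λₙ = 3.6n²π²/2.6².
First three modes:
  n=1: λ₁ = 3.6π²/2.6² ≈ 5.256
  n=2: λ₂ = 14.4π²/2.6² ≈ 21.024 (4× faster decay)
  n=3: λ₃ = 32.4π²/2.6² ≈ 47.304 (9× faster decay)
As t → ∞, higher modes decay exponentially faster. The n=1 mode dominates: φ ~ c₁ sin(πx/2.6) e^{-λ₁t}.
Decay rate: λ₁ = 3.6π²/2.6² ≈ 5.256.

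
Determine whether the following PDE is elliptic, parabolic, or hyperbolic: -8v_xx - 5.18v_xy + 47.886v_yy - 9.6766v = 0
Coefficients: A = -8, B = -5.18, C = 47.886. B² - 4AC = 1559.1844, which is positive, so the equation is hyperbolic.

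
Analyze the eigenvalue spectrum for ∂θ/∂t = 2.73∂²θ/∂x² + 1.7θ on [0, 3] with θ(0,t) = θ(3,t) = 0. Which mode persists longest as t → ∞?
Eigenvalues: λₙ = 2.73n²π²/3² - 1.7.
First three modes:
  n=1: λ₁ = 2.73π²/3² - 1.7 ≈ 1.294
  n=2: λ₂ = 10.92π²/3² - 1.7 ≈ 10.275
  n=3: λ₃ = 24.57π²/3² - 1.7 ≈ 25.244
Since 2.73π²/3² ≈ 2.994 > 1.7, all λₙ > 0.
The n=1 mode decays slowest → dominates as t → ∞.
Asymptotic: θ ~ c₁ sin(πx/3) e^{-λ₁t} with decay rate λ₁ ≈ 1.294.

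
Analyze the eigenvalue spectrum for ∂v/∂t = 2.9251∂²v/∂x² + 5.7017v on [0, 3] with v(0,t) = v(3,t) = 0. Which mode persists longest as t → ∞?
Eigenvalues: λₙ = 2.9251n²π²/3² - 5.7017.
First three modes:
  n=1: λ₁ = 2.9251π²/3² - 5.7017 ≈ -2.494
  n=2: λ₂ = 11.7004π²/3² - 5.7017 ≈ 7.129
  n=3: λ₃ = 26.3259π²/3² - 5.7017 ≈ 23.168
Since 2.9251π²/3² ≈ 3.208 < 5.7017, λ₁ < 0.
The n=1 mode grows fastest (−λₙ is largest for n=1) → dominates.
Asymptotic: v ~ c₁ sin(πx/3) e^{2.494t} (exponential growth at rate −λ₁ ≈ 2.494).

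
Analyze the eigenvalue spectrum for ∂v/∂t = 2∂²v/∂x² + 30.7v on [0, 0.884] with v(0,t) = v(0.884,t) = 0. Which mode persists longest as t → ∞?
Eigenvalues: λₙ = 2n²π²/0.884² - 30.7.
First three modes:
  n=1: λ₁ = 2π²/0.884² - 30.7 ≈ -5.44
  n=2: λ₂ = 8π²/0.884² - 30.7 ≈ 70.338
  n=3: λ₃ = 18π²/0.884² - 30.7 ≈ 196.636
Since 2π²/0.884² ≈ 25.26 < 30.7, λ₁ < 0.
The n=1 mode grows fastest (−λₙ is largest for n=1) → dominates.
Asymptotic: v ~ c₁ sin(πx/0.884) e^{5.44t} (exponential growth at rate −λ₁ ≈ 5.44).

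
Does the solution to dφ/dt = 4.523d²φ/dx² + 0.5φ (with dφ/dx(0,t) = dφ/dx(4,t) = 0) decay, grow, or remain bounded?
φ grows unboundedly. With Neumann BCs the constant mode has diffusion eigenvalue 0, so any r > 0 makes it grow like e^(0.5t); solution grows exponentially.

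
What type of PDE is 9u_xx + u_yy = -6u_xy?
Rewriting in standard form: 9u_xx + 6u_xy + u_yy = 0. With A = 9, B = 6, C = 1, the discriminant is 0. This is a parabolic PDE.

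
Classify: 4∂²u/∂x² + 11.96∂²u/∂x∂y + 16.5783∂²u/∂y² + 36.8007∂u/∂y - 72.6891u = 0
Elliptic (discriminant = -122.2112).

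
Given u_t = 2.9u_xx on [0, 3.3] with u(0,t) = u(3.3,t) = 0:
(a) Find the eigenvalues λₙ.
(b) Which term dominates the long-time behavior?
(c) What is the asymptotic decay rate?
Eigenvalues: λₙ = 2.9n²π²/3.3².
First three modes:
  n=1: λ₁ = 2.9π²/3.3² ≈ 2.628
  n=2: λ₂ = 11.6π²/3.3² ≈ 10.513 (4× faster decay)
  n=3: λ₃ = 26.1π²/3.3² ≈ 23.654 (9× faster decay)
As t → ∞, higher modes decay exponentially faster. The n=1 mode dominates: u ~ c₁ sin(πx/3.3) e^{-λ₁t}.
Decay rate: λ₁ = 2.9π²/3.3² ≈ 2.628.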